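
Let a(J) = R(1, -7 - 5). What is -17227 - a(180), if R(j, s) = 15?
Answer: -17242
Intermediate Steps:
a(J) = 15
-17227 - a(180) = -17227 - 1*15 = -17227 - 15 = -17242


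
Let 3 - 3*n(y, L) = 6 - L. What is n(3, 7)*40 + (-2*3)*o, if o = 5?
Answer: 70/3 ≈ 23.333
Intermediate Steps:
n(y, L) = -1 + L/3 (n(y, L) = 1 - (6 - L)/3 = 1 + (-2 + L/3) = -1 + L/3)
n(3, 7)*40 + (-2*3)*o = (-1 + (⅓)*7)*40 - 2*3*5 = (-1 + 7/3)*40 - 6*5 = (4/3)*40 - 30 = 160/3 - 30 = 70/3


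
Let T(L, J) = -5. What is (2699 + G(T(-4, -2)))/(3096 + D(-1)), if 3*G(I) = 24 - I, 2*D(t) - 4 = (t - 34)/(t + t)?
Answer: 1912/2193 ≈ 0.87187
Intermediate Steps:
D(t) = 2 + (-34 + t)/(4*t) (D(t) = 2 + ((t - 34)/(t + t))/2 = 2 + ((-34 + t)/((2*t)))/2 = 2 + ((-34 + t)*(1/(2*t)))/2 = 2 + ((-34 + t)/(2*t))/2 = 2 + (-34 + t)/(4*t))
G(I) = 8 - I/3 (G(I) = (24 - I)/3 = 8 - I/3)
(2699 + G(T(-4, -2)))/(3096 + D(-1)) = (2699 + (8 - 1/3*(-5)))/(3096 + (1/4)*(-34 + 9*(-1))/(-1)) = (2699 + (8 + 5/3))/(3096 + (1/4)*(-1)*(-34 - 9)) = (2699 + 29/3)/(3096 + (1/4)*(-1)*(-43)) = 8126/(3*(3096 + 43/4)) = 8126/(3*(12427/4)) = (8126/3)*(4/12427) = 1912/2193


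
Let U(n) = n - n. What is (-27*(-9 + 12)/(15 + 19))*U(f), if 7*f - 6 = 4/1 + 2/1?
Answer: 0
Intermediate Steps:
f = 12/7 (f = 6/7 + (4/1 + 2/1)/7 = 6/7 + (4*1 + 2*1)/7 = 6/7 + (4 + 2)/7 = 6/7 + (⅐)*6 = 6/7 + 6/7 = 12/7 ≈ 1.7143)
U(n) = 0
(-27*(-9 + 12)/(15 + 19))*U(f) = -27*(-9 + 12)/(15 + 19)*0 = -81/34*0 = 0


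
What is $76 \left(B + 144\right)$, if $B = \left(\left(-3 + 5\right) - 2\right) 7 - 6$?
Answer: $10488$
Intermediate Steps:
$B = -6$ ($B = \left(2 - 2\right) 7 - 6 = 0 \cdot 7 - 6 = 0 - 6 = -6$)
$76 \left(B + 144\right) = 76 \left(-6 + 144\right) = 76 \cdot 138 = 10488$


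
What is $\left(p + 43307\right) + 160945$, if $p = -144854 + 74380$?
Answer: $133778$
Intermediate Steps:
$p = -70474$
$\left(p + 43307\right) + 160945 = \left(-70474 + 43307\right) + 160945 = -27167 + 160945 = 133778$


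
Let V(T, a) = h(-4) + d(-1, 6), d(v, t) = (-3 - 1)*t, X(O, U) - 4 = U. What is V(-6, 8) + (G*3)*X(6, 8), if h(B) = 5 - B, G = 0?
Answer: -15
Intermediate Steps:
X(O, U) = 4 + U
d(v, t) = -4*t
V(T, a) = -15 (V(T, a) = (5 - 1*(-4)) - 4*6 = (5 + 4) - 24 = 9 - 24 = -15)
V(-6, 8) + (G*3)*X(6, 8) = -15 + (0*3)*(4 + 8) = -15 + 0*12 = -15 + 0 = -15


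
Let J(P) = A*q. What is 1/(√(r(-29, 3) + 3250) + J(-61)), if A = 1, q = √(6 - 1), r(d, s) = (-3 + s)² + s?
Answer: 1/(√5 + √3253) ≈ 0.016872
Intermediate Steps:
r(d, s) = s + (-3 + s)²
q = √5 ≈ 2.2361
J(P) = √5 (J(P) = 1*√5 = √5)
1/(√(r(-29, 3) + 3250) + J(-61)) = 1/(√((3 + (-3 + 3)²) + 3250) + √5) = 1/(√((3 + 0²) + 3250) + √5) = 1/(√((3 + 0) + 3250) + √5) = 1/(√(3 + 3250) + √5) = 1/(√3253 + √5) = 1/(√5 + √3253)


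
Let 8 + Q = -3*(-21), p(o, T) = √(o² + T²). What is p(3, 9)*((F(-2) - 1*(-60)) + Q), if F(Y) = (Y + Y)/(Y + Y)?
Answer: 348*√10 ≈ 1100.5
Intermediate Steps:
p(o, T) = √(T² + o²)
F(Y) = 1 (F(Y) = (2*Y)/((2*Y)) = (2*Y)*(1/(2*Y)) = 1)
Q = 55 (Q = -8 - 3*(-21) = -8 + 63 = 55)
p(3, 9)*((F(-2) - 1*(-60)) + Q) = √(9² + 3²)*((1 - 1*(-60)) + 55) = √(81 + 9)*((1 + 60) + 55) = √90*(61 + 55) = (3*√10)*116 = 348*√10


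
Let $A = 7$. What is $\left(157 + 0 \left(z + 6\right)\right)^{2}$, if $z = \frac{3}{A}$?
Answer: $24649$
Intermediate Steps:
$z = \frac{3}{7} \approx 0.42857$
$\left(157 + 0 \left(z + 6\right)\right)^{2} = \left(157 + 0 \left(\frac{3}{7} + 6\right)\right)^{2} = \left(157 + 0 \cdot \frac{45}{7}\right)^{2} = \left(157 + 0\right)^{2} = 157^{2} = 24649$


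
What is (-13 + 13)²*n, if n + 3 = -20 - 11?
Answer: 0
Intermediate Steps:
n = -34 (n = -3 + (-20 - 11) = -3 - 31 = -34)
(-13 + 13)²*n = (-13 + 13)²*(-34) = 0²*(-34) = 0*(-34) = 0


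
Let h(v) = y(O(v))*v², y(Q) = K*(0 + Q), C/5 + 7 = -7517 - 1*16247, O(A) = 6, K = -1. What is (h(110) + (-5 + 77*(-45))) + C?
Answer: -194925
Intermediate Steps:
C = -118855 (C = -35 + 5*(-7517 - 1*16247) = -35 + 5*(-7517 - 16247) = -35 + 5*(-23764) = -35 - 118820 = -118855)
y(Q) = -Q (y(Q) = -(0 + Q) = -Q)
h(v) = -6*v² (h(v) = (-1*6)*v² = -6*v²)
(h(110) + (-5 + 77*(-45))) + C = (-6*110² + (-5 + 77*(-45))) - 118855 = (-6*12100 + (-5 - 3465)) - 118855 = (-72600 - 3470) - 118855 = -76070 - 118855 = -194925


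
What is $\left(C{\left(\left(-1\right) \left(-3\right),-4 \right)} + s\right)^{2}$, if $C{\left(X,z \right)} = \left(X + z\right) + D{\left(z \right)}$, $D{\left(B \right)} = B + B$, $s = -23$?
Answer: $1024$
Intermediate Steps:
$D{\left(B \right)} = 2 B$
$C{\left(X,z \right)} = X + 3 z$ ($C{\left(X,z \right)} = \left(X + z\right) + 2 z = X + 3 z$)
$\left(C{\left(\left(-1\right) \left(-3\right),-4 \right)} + s\right)^{2} = \left(\left(\left(-1\right) \left(-3\right) + 3 \left(-4\right)\right) - 23\right)^{2} = \left(\left(3 - 12\right) - 23\right)^{2} = \left(-9 - 23\right)^{2} = \left(-32\right)^{2} = 1024$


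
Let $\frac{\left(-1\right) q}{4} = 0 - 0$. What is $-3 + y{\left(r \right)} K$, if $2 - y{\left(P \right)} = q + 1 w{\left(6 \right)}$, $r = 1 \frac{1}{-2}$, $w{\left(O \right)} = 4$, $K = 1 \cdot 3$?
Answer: $-9$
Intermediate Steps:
$K = 3$
$r = - \frac{1}{2}$ ($r = 1 \left(- \frac{1}{2}\right) = - \frac{1}{2} \approx -0.5$)
$q = 0$ ($q = - 4 \left(0 - 0\right) = - 4 \left(0 + 0\right) = \left(-4\right) 0 = 0$)
$y{\left(P \right)} = -2$ ($y{\left(P \right)} = 2 - \left(0 + 1 \cdot 4\right) = 2 - \left(0 + 4\right) = 2 - 4 = -2$)
$-3 + y{\left(r \right)} K = -3 - 6 = -9$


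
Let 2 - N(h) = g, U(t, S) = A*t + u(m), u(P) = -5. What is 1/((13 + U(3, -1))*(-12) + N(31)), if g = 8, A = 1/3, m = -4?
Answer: -1/114 ≈ -0.0087719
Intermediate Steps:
A = 1/3 ≈ 0.33333
U(t, S) = -5 + t/3 (U(t, S) = t/3 - 5 = -5 + t/3)
N(h) = -6 (N(h) = 2 - 1*8 = 2 - 8 = -6)
1/((13 + U(3, -1))*(-12) + N(31)) = 1/((13 + (-5 + (1/3)*3))*(-12) - 6) = 1/((13 + (-5 + 1))*(-12) - 6) = 1/((13 - 4)*(-12) - 6) = 1/(9*(-12) - 6) = 1/(-108 - 6) = 1/(-114) = -1/114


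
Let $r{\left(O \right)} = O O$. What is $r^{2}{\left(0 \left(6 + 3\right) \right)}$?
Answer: $0$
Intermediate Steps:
$r{\left(O \right)} = O^{2}$
$r^{2}{\left(0 \left(6 + 3\right) \right)} = \left(\left(0 \left(6 + 3\right)\right)^{2}\right)^{2} = \left(\left(0 \cdot 9\right)^{2}\right)^{2} = \left(0^{2}\right)^{2} = 0^{2} = 0$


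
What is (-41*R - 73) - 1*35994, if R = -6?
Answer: -35821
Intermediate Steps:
(-41*R - 73) - 1*35994 = (-41*(-6) - 73) - 1*35994 = (246 - 73) - 35994 = 173 - 35994 = -35821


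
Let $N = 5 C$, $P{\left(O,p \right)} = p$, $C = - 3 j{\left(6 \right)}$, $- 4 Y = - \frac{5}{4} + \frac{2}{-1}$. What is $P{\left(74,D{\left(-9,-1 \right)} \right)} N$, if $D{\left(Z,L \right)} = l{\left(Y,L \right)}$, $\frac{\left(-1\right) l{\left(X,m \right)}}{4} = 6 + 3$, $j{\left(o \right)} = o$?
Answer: $3240$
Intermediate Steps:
$Y = \frac{13}{16}$ ($Y = - \frac{- \frac{5}{4} + \frac{2}{-1}}{4} = - \frac{\left(-5\right) \frac{1}{4} + 2 \left(-1\right)}{4} = - \frac{- \frac{5}{4} - 2}{4} = \left(- \frac{1}{4}\right) \left(- \frac{13}{4}\right) = \frac{13}{16} \approx 0.8125$)
$C = -18$ ($C = \left(-3\right) 6 = -18$)
$l{\left(X,m \right)} = -36$ ($l{\left(X,m \right)} = - 4 \left(6 + 3\right) = \left(-4\right) 9 = -36$)
$D{\left(Z,L \right)} = -36$
$N = -90$ ($N = 5 \left(-18\right) = -90$)
$P{\left(74,D{\left(-9,-1 \right)} \right)} N = \left(-36\right) \left(-90\right) = 3240$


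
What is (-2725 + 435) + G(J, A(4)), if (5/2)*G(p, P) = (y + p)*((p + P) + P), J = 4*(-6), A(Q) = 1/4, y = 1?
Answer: -10369/5 ≈ -2073.8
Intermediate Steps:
A(Q) = 1/4
J = -24
G(p, P) = 2*(1 + p)*(p + 2*P)/5 (G(p, P) = 2*((1 + p)*((p + P) + P))/5 = 2*((1 + p)*((P + p) + P))/5 = 2*((1 + p)*(p + 2*P))/5 = 2*(1 + p)*(p + 2*P)/5)
(-2725 + 435) + G(J, A(4)) = (-2725 + 435) + ((2/5)*(-24) + (2/5)*(-24)**2 + (4/5)*(1/4) + (4/5)*(1/4)*(-24)) = -2290 + (-48/5 + (2/5)*576 + 1/5 - 24/5) = -2290 + (-48/5 + 1152/5 + 1/5 - 24/5) = -2290 + 1081/5 = -10369/5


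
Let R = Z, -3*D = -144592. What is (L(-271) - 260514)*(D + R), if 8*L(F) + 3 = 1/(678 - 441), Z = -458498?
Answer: 151996473004777/1422 ≈ 1.0689e+11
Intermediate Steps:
D = 144592/3 (D = -⅓*(-144592) = 144592/3 ≈ 48197.)
L(F) = -355/948 (L(F) = -3/8 + 1/(8*(678 - 441)) = -3/8 + (⅛)/237 = -3/8 + (⅛)*(1/237) = -3/8 + 1/1896 = -355/948)
R = -458498
(L(-271) - 260514)*(D + R) = (-355/948 - 260514)*(144592/3 - 458498) = -246967627/948*(-1230902/3) = 151996473004777/1422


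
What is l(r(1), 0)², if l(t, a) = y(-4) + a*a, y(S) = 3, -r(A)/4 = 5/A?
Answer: 9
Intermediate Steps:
r(A) = -20/A
l(t, a) = 3 + a² (l(t, a) = 3 + a*a = 3 + a²)
l(r(1), 0)² = (3 + 0²)² = (3 + 0)² = 3² = 9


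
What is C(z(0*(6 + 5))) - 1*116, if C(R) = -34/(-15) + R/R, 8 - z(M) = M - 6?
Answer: -1691/15 ≈ -112.73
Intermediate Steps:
z(M) = 14 - M (z(M) = 8 - (M - 6) = 8 - (-6 + M) = 8 + (6 - M) = 14 - M)
C(R) = 49/15 (C(R) = -34*(-1/15) + 1 = 34/15 + 1 = 49/15)
C(z(0*(6 + 5))) - 1*116 = 49/15 - 1*116 = 49/15 - 116 = -1691/15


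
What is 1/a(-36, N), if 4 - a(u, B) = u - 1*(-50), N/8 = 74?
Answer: -1/10 ≈ -0.10000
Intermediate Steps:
N = 592 (N = 8*74 = 592)
a(u, B) = -46 - u (a(u, B) = 4 - (u - 1*(-50)) = 4 - (u + 50) = 4 - (50 + u) = 4 + (-50 - u) = -46 - u)
1/a(-36, N) = 1/(-46 - 1*(-36)) = 1/(-46 + 36) = 1/(-10) = -1/10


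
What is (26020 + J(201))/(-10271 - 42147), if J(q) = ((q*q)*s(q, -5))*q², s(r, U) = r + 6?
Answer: -337873871827/52418 ≈ -6.4458e+6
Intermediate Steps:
s(r, U) = 6 + r
J(q) = q⁴*(6 + q) (J(q) = ((q*q)*(6 + q))*q² = (q²*(6 + q))*q² = q⁴*(6 + q))
(26020 + J(201))/(-10271 - 42147) = (26020 + 201⁴*(6 + 201))/(-10271 - 42147) = (26020 + 1632240801*207)/(-52418) = (26020 + 337873845807)*(-1/52418) = 337873871827*(-1/52418) = -337873871827/52418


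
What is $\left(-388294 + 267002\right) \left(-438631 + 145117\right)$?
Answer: $35600900088$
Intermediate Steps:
$\left(-388294 + 267002\right) \left(-438631 + 145117\right) = \left(-121292\right) \left(-293514\right) = 35600900088$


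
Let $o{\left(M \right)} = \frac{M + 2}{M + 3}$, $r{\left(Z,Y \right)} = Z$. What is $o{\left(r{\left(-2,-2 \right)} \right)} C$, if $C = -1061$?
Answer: $0$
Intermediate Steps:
$o{\left(M \right)} = \frac{2 + M}{3 + M}$
$o{\left(r{\left(-2,-2 \right)} \right)} C = \frac{2 - 2}{3 - 2} \left(-1061\right) = 1^{-1} \cdot 0 \left(-1061\right) = 1 \cdot 0 \left(-1061\right) = 0 \left(-1061\right) = 0$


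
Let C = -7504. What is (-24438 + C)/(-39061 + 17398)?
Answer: 31942/21663 ≈ 1.4745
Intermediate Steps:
(-24438 + C)/(-39061 + 17398) = (-24438 - 7504)/(-39061 + 17398) = -31942/(-21663) = -31942*(-1/21663) = 31942/21663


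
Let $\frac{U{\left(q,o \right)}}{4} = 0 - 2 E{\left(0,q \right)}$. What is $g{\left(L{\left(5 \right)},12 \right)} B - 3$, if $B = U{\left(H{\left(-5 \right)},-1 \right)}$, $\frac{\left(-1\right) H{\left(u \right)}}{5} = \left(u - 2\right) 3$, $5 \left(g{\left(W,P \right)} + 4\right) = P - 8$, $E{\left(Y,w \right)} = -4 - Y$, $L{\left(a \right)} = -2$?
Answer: $- \frac{527}{5} \approx -105.4$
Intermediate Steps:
$g{\left(W,P \right)} = - \frac{28}{5} + \frac{P}{5}$ ($g{\left(W,P \right)} = -4 + \frac{P - 8}{5} = -4 + \frac{-8 + P}{5} = -4 + \left(- \frac{8}{5} + \frac{P}{5}\right) = - \frac{28}{5} + \frac{P}{5}$)
$H{\left(u \right)} = 30 - 15 u$ ($H{\left(u \right)} = - 5 \left(u - 2\right) 3 = - 5 \left(-2 + u\right) 3 = - 5 \left(-6 + 3 u\right) = 30 - 15 u$)
$U{\left(q,o \right)} = 32$ ($U{\left(q,o \right)} = 4 \left(0 - 2 \left(-4 - 0\right)\right) = 4 \left(0 - 2 \left(-4 + 0\right)\right) = 4 \left(0 - -8\right) = 4 \left(0 + 8\right) = 4 \cdot 8 = 32$)
$B = 32$
$g{\left(L{\left(5 \right)},12 \right)} B - 3 = \left(- \frac{28}{5} + \frac{1}{5} \cdot 12\right) 32 - 3 = \left(- \frac{28}{5} + \frac{12}{5}\right) 32 - 3 = \left(- \frac{16}{5}\right) 32 - 3 = - \frac{512}{5} - 3 = - \frac{527}{5}$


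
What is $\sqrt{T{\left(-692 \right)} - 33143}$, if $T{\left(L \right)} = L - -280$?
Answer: $i \sqrt{33555} \approx 183.18 i$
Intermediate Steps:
$T{\left(L \right)} = 280 + L$ ($T{\left(L \right)} = L + 280 = 280 + L$)
$\sqrt{T{\left(-692 \right)} - 33143} = \sqrt{\left(280 - 692\right) - 33143} = \sqrt{-412 - 33143} = \sqrt{-33555} = i \sqrt{33555}$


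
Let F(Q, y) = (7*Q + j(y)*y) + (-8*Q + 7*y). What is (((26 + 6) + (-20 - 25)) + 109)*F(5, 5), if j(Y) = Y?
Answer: 5280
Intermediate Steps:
F(Q, y) = y² - Q + 7*y (F(Q, y) = (7*Q + y*y) + (-8*Q + 7*y) = (7*Q + y²) + (-8*Q + 7*y) = (y² + 7*Q) + (-8*Q + 7*y) = y² - Q + 7*y)
(((26 + 6) + (-20 - 25)) + 109)*F(5, 5) = (((26 + 6) + (-20 - 25)) + 109)*(5² - 1*5 + 7*5) = ((32 - 45) + 109)*(25 - 5 + 35) = (-13 + 109)*55 = 96*55 = 5280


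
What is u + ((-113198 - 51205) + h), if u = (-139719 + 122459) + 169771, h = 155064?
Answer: 143172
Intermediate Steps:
u = 152511 (u = -17260 + 169771 = 152511)
u + ((-113198 - 51205) + h) = 152511 + ((-113198 - 51205) + 155064) = 152511 + (-164403 + 155064) = 152511 - 9339 = 143172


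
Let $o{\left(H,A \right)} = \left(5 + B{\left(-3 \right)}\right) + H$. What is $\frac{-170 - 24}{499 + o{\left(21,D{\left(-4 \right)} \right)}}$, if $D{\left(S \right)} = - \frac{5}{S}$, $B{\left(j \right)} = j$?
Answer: $- \frac{97}{261} \approx -0.37165$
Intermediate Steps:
$o{\left(H,A \right)} = 2 + H$ ($o{\left(H,A \right)} = \left(5 - 3\right) + H = 2 + H$)
$\frac{-170 - 24}{499 + o{\left(21,D{\left(-4 \right)} \right)}} = \frac{-170 - 24}{499 + \left(2 + 21\right)} = - \frac{194}{499 + 23} = - \frac{194}{522} = \left(-194\right) \frac{1}{522} = - \frac{97}{261}$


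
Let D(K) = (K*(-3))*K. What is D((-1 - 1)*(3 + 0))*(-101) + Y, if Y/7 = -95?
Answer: 10243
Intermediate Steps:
Y = -665 (Y = 7*(-95) = -665)
D(K) = -3*K² (D(K) = (-3*K)*K = -3*K²)
D((-1 - 1)*(3 + 0))*(-101) + Y = -3*(-1 - 1)²*(3 + 0)²*(-101) - 665 = -3*(-2*3)²*(-101) - 665 = -3*(-6)²*(-101) - 665 = -3*36*(-101) - 665 = -108*(-101) - 665 = 10908 - 665 = 10243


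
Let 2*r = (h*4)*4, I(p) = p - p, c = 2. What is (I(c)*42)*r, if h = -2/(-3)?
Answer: 0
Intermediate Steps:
h = 2/3 (h = -2*(-1/3) = 2/3 ≈ 0.66667)
I(p) = 0
r = 16/3 (r = (((2/3)*4)*4)/2 = ((8/3)*4)/2 = (1/2)*(32/3) = 16/3 ≈ 5.3333)
(I(c)*42)*r = (0*42)*(16/3) = 0*(16/3) = 0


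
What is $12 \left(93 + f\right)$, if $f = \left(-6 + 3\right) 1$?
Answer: $1080$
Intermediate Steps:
$f = -3$ ($f = \left(-3\right) 1 = -3$)
$12 \left(93 + f\right) = 12 \left(93 - 3\right) = 12 \cdot 90 = 1080$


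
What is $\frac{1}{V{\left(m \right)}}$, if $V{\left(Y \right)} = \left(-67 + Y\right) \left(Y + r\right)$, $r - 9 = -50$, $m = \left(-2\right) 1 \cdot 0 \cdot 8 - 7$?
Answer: $\frac{1}{3552} \approx 0.00028153$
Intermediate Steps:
$m = -7$ ($m = \left(-2\right) 0 \cdot 8 - 7 = 0 \cdot 8 - 7 = 0 - 7 = -7$)
$r = -41$ ($r = 9 - 50 = -41$)
$V{\left(Y \right)} = \left(-67 + Y\right) \left(-41 + Y\right)$ ($V{\left(Y \right)} = \left(-67 + Y\right) \left(Y - 41\right) = \left(-67 + Y\right) \left(-41 + Y\right)$)
$\frac{1}{V{\left(m \right)}} = \frac{1}{2747 + \left(-7\right)^{2} - -756} = \frac{1}{2747 + 49 + 756} = \frac{1}{3552}$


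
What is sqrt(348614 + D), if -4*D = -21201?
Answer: sqrt(1415657)/2 ≈ 594.91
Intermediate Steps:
D = 21201/4 (D = -1/4*(-21201) = 21201/4 ≈ 5300.3)
sqrt(348614 + D) = sqrt(348614 + 21201/4) = sqrt(1415657/4) = sqrt(1415657)/2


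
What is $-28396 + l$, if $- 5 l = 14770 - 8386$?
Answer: $- \frac{148364}{5} \approx -29673.0$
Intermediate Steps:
$l = - \frac{6384}{5}$ ($l = - \frac{14770 - 8386}{5} = \left(- \frac{1}{5}\right) 6384 = - \frac{6384}{5} \approx -1276.8$)
$-28396 + l = -28396 - \frac{6384}{5} = - \frac{148364}{5}$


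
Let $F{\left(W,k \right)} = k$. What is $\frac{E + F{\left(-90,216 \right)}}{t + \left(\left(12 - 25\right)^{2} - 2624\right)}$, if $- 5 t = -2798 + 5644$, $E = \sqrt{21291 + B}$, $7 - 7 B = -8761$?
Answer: $- \frac{1080}{15121} - \frac{5 \sqrt{1104635}}{105847} \approx -0.12107$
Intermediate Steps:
$B = \frac{8768}{7}$ ($B = 1 - - \frac{8761}{7} = 1 + \frac{8761}{7} = \frac{8768}{7} \approx 1252.6$)
$E = \frac{\sqrt{1104635}}{7}$ ($E = \sqrt{21291 + \frac{8768}{7}} = \sqrt{\frac{157805}{7}} = \frac{\sqrt{1104635}}{7} \approx 150.15$)
$t = - \frac{2846}{5}$ ($t = - \frac{-2798 + 5644}{5} = \left(- \frac{1}{5}\right) 2846 = - \frac{2846}{5} \approx -569.2$)
$\frac{E + F{\left(-90,216 \right)}}{t + \left(\left(12 - 25\right)^{2} - 2624\right)} = \frac{\frac{\sqrt{1104635}}{7} + 216}{- \frac{2846}{5} + \left(\left(12 - 25\right)^{2} - 2624\right)} = \frac{216 + \frac{\sqrt{1104635}}{7}}{- \frac{2846}{5} - \left(2624 - \left(-13\right)^{2}\right)} = \frac{216 + \frac{\sqrt{1104635}}{7}}{- \frac{2846}{5} + \left(169 - 2624\right)} = \frac{216 + \frac{\sqrt{1104635}}{7}}{- \frac{2846}{5} - 2455} = \frac{216 + \frac{\sqrt{1104635}}{7}}{- \frac{15121}{5}} = \left(216 + \frac{\sqrt{1104635}}{7}\right) \left(- \frac{5}{15121}\right) = - \frac{1080}{15121} - \frac{5 \sqrt{1104635}}{105847}$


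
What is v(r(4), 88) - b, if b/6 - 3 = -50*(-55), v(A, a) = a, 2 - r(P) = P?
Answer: -16430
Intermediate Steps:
r(P) = 2 - P
b = 16518 (b = 18 + 6*(-50*(-55)) = 18 + 6*2750 = 18 + 16500 = 16518)
v(r(4), 88) - b = 88 - 1*16518 = 88 - 16518 = -16430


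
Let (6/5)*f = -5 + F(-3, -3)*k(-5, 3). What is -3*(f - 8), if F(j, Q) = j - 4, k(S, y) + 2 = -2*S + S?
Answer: 89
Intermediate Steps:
k(S, y) = -2 - S (k(S, y) = -2 + (-2*S + S) = -2 - S)
F(j, Q) = -4 + j
f = -65/3 (f = 5*(-5 + (-4 - 3)*(-2 - 1*(-5)))/6 = 5*(-5 - 7*(-2 + 5))/6 = 5*(-5 - 7*3)/6 = 5*(-5 - 21)/6 = (⅚)*(-26) = -65/3 ≈ -21.667)
-3*(f - 8) = -3*(-65/3 - 8) = -3*(-89/3) = 89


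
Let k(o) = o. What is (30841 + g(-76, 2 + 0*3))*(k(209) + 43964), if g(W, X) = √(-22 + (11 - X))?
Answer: 1362339493 + 44173*I*√13 ≈ 1.3623e+9 + 1.5927e+5*I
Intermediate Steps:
g(W, X) = √(-11 - X)
(30841 + g(-76, 2 + 0*3))*(k(209) + 43964) = (30841 + √(-11 - (2 + 0*3)))*(209 + 43964) = (30841 + √(-11 - (2 + 0)))*44173 = (30841 + √(-11 - 1*2))*44173 = (30841 + √(-11 - 2))*44173 = (30841 + √(-13))*44173 = (30841 + I*√13)*44173 = 1362339493 + 44173*I*√13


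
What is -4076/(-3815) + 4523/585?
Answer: 3927941/446355 ≈ 8.8000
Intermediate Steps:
-4076/(-3815) + 4523/585 = -4076*(-1/3815) + 4523*(1/585) = 4076/3815 + 4523/585 = 3927941/446355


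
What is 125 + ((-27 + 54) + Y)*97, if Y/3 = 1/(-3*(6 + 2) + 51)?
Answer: 24793/9 ≈ 2754.8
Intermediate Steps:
Y = 1/9 (Y = 3/(-3*(6 + 2) + 51) = 3/(-3*8 + 51) = 3/(-24 + 51) = 3/27 = 3*(1/27) = 1/9 ≈ 0.11111)
125 + ((-27 + 54) + Y)*97 = 125 + ((-27 + 54) + 1/9)*97 = 125 + (27 + 1/9)*97 = 125 + (244/9)*97 = 125 + 23668/9 = 24793/9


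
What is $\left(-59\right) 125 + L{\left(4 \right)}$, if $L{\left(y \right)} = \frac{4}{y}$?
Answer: $-7374$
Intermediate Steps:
$\left(-59\right) 125 + L{\left(4 \right)} = \left(-59\right) 125 + \frac{4}{4} = -7375 + 4 \cdot \frac{1}{4} = -7375 + 1 = -7374$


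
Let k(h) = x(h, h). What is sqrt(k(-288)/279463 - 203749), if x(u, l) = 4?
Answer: I*sqrt(55061276659161)/16439 ≈ 451.39*I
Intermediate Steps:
k(h) = 4
sqrt(k(-288)/279463 - 203749) = sqrt(4/279463 - 203749) = sqrt(-56940306783/279463) = I*sqrt(55061276659161)/16439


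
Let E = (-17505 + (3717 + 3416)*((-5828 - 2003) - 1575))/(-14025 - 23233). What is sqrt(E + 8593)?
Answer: 3*sqrt(1603205517914)/37258 ≈ 101.95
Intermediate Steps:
E = 67110503/37258 (E = (-17505 + 7133*(-7831 - 1575))/(-37258) = (-17505 + 7133*(-9406))*(-1/37258) = (-17505 - 67092998)*(-1/37258) = -67110503*(-1/37258) = 67110503/37258 ≈ 1801.2)
sqrt(E + 8593) = sqrt(67110503/37258 + 8593) = sqrt(387268497/37258) = 3*sqrt(1603205517914)/37258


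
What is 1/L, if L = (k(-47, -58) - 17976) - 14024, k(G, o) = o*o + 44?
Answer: -1/28592 ≈ -3.4975e-5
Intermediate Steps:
k(G, o) = 44 + o**2 (k(G, o) = o**2 + 44 = 44 + o**2)
L = -28592 (L = ((44 + (-58)**2) - 17976) - 14024 = ((44 + 3364) - 17976) - 14024 = (3408 - 17976) - 14024 = -14568 - 14024 = -28592)
1/L = 1/(-28592) = -1/28592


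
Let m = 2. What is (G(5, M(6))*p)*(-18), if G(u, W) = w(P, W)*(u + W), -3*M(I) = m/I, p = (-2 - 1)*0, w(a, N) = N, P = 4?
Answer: 0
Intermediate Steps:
p = 0 (p = -3*0 = 0)
M(I) = -2/(3*I)
G(u, W) = W*(W + u) (G(u, W) = W*(u + W) = W*(W + u))
(G(5, M(6))*p)*(-18) = (((-2/3/6)*(-2/3/6 + 5))*0)*(-18) = (((-2/3*1/6)*(-2/3*1/6 + 5))*0)*(-18) = (-(-1/9 + 5)/9*0)*(-18) = (-1/9*44/9*0)*(-18) = -44/81*0*(-18) = 0*(-18) = 0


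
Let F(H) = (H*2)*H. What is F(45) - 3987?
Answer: 63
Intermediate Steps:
F(H) = 2*H**2 (F(H) = (2*H)*H = 2*H**2)
F(45) - 3987 = 2*45**2 - 3987 = 2*2025 - 3987 = 4050 - 3987 = 63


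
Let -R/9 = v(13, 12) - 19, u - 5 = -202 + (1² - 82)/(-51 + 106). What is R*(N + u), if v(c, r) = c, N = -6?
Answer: -607284/55 ≈ -11042.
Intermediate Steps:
u = -10916/55 (u = 5 + (-202 + (1² - 82)/(-51 + 106)) = 5 + (-202 + (1 - 82)/55) = 5 + (-202 - 81*1/55) = 5 + (-202 - 81/55) = 5 - 11191/55 = -10916/55 ≈ -198.47)
R = 54 (R = -9*(13 - 19) = -9*(-6) = 54)
R*(N + u) = 54*(-6 - 10916/55) = 54*(-11246/55) = -607284/55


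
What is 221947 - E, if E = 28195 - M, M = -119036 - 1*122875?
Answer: -48159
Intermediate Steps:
M = -241911 (M = -119036 - 122875 = -241911)
E = 270106 (E = 28195 - 1*(-241911) = 28195 + 241911 = 270106)
221947 - E = 221947 - 1*270106 = 221947 - 270106 = -48159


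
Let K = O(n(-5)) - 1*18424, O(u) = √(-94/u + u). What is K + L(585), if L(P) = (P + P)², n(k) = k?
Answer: 1350476 + √345/5 ≈ 1.3505e+6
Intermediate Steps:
O(u) = √(u - 94/u)
K = -18424 + √345/5 (K = √(-5 - 94/(-5)) - 1*18424 = √(-5 - 94*(-⅕)) - 18424 = √(-5 + 94/5) - 18424 = √(69/5) - 18424 = √345/5 - 18424 = -18424 + √345/5 ≈ -18420.)
L(P) = 4*P² (L(P) = (2*P)² = 4*P²)
K + L(585) = (-18424 + √345/5) + 4*585² = (-18424 + √345/5) + 4*342225 = (-18424 + √345/5) + 1368900 = 1350476 + √345/5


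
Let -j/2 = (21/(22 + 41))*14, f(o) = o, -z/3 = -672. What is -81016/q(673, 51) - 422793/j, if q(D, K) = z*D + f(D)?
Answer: 245963912813/5429764 ≈ 45299.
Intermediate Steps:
z = 2016 (z = -3*(-672) = 2016)
q(D, K) = 2017*D (q(D, K) = 2016*D + D = 2017*D)
j = -28/3 (j = -2*21/(22 + 41)*14 = -2*21/63*14 = -2*21*(1/63)*14 = -2*14/3 = -28/3 ≈ -9.3333)
-81016/q(673, 51) - 422793/j = -81016/(2017*673) - 422793/(-28/3) = -81016/1357441 - 422793*(-3/28) = -81016*1/1357441 + 181197/4 = -81016/1357441 + 181197/4 = 245963912813/5429764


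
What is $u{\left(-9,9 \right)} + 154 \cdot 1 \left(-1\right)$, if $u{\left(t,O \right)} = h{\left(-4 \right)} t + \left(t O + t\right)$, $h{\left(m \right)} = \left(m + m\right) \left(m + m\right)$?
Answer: $-820$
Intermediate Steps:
$h{\left(m \right)} = 4 m^{2}$ ($h{\left(m \right)} = 2 m 2 m = 4 m^{2}$)
$u{\left(t,O \right)} = 65 t + O t$ ($u{\left(t,O \right)} = 4 \left(-4\right)^{2} t + \left(t O + t\right) = 4 \cdot 16 t + \left(O t + t\right) = 64 t + \left(t + O t\right) = 65 t + O t$)
$u{\left(-9,9 \right)} + 154 \cdot 1 \left(-1\right) = - 9 \left(65 + 9\right) + 154 \cdot 1 \left(-1\right) = \left(-9\right) 74 + 154 \left(-1\right) = -666 - 154 = -820$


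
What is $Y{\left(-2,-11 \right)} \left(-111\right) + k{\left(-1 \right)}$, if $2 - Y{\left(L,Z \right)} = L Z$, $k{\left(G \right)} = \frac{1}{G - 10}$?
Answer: $\frac{24419}{11} \approx 2219.9$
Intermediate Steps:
$k{\left(G \right)} = \frac{1}{-10 + G}$
$Y{\left(L,Z \right)} = 2 - L Z$
$Y{\left(-2,-11 \right)} \left(-111\right) + k{\left(-1 \right)} = \left(2 - \left(-2\right) \left(-11\right)\right) \left(-111\right) + \frac{1}{-10 - 1} = \left(2 - 22\right) \left(-111\right) + \frac{1}{-11} = \left(-20\right) \left(-111\right) - \frac{1}{11} = 2220 - \frac{1}{11} = \frac{24419}{11}$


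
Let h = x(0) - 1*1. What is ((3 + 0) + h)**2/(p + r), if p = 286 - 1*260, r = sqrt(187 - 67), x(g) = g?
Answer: 26/139 - 2*sqrt(30)/139 ≈ 0.10824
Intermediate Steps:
h = -1 (h = 0 - 1*1 = 0 - 1 = -1)
r = 2*sqrt(30) (r = sqrt(120) = 2*sqrt(30) ≈ 10.954)
p = 26 (p = 286 - 260 = 26)
((3 + 0) + h)**2/(p + r) = ((3 + 0) - 1)**2/(26 + 2*sqrt(30)) = (3 - 1)**2/(26 + 2*sqrt(30)) = 2**2/(26 + 2*sqrt(30)) = 4/(26 + 2*sqrt(30))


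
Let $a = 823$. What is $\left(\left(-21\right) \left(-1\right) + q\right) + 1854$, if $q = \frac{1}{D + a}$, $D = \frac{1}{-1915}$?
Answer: $\frac{2955084415}{1576044} \approx 1875.0$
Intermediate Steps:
$D = - \frac{1}{1915} \approx -0.00052219$
$q = \frac{1915}{1576044}$ ($q = \frac{1}{- \frac{1}{1915} + 823} = \frac{1}{\frac{1576044}{1915}} = \frac{1915}{1576044} \approx 0.0012151$)
$\left(\left(-21\right) \left(-1\right) + q\right) + 1854 = \left(\left(-21\right) \left(-1\right) + \frac{1915}{1576044}\right) + 1854 = \left(21 + \frac{1915}{1576044}\right) + 1854 = \frac{33098839}{1576044} + 1854 = \frac{2955084415}{1576044}$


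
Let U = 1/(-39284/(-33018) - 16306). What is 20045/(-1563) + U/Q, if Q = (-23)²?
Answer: -2854291028109727/222562077156624 ≈ -12.825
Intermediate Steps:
U = -16509/269176112 (U = 1/(-39284*(-1/33018) - 16306) = 1/(19642/16509 - 16306) = 1/(-269176112/16509) = -16509/269176112 ≈ -6.1332e-5)
Q = 529
20045/(-1563) + U/Q = 20045/(-1563) - 16509/269176112/529 = 20045*(-1/1563) - 16509/269176112*1/529 = -20045/1563 - 16509/142394163248 = -2854291028109727/222562077156624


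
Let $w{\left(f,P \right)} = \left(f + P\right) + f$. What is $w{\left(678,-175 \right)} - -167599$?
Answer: $168780$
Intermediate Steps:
$w{\left(f,P \right)} = P + 2 f$ ($w{\left(f,P \right)} = \left(P + f\right) + f = P + 2 f$)
$w{\left(678,-175 \right)} - -167599 = \left(-175 + 2 \cdot 678\right) - -167599 = \left(-175 + 1356\right) + 167599 = 1181 + 167599 = 168780$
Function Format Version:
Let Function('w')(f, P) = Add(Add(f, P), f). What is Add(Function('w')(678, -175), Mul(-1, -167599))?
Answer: 168780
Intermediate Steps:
Function('w')(f, P) = Add(P, Mul(2, f)) (Function('w')(f, P) = Add(Add(P, f), f) = Add(P, Mul(2, f)))
Add(Function('w')(678, -175), Mul(-1, -167599)) = Add(Add(-175, Mul(2, 678)), Mul(-1, -167599)) = Add(Add(-175, 1356), 167599) = Add(1181, 167599) = 168780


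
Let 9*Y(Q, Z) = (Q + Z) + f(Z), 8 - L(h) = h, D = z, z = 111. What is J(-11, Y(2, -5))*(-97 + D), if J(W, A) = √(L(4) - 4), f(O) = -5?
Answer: 0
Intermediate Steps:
D = 111
L(h) = 8 - h
Y(Q, Z) = -5/9 + Q/9 + Z/9 (Y(Q, Z) = ((Q + Z) - 5)/9 = (-5 + Q + Z)/9 = -5/9 + Q/9 + Z/9)
J(W, A) = 0 (J(W, A) = √((8 - 1*4) - 4) = √((8 - 4) - 4) = √(4 - 4) = √0 = 0)
J(-11, Y(2, -5))*(-97 + D) = 0*(-97 + 111) = 0*14 = 0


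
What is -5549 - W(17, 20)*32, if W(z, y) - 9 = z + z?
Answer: -6925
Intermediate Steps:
W(z, y) = 9 + 2*z (W(z, y) = 9 + (z + z) = 9 + 2*z)
-5549 - W(17, 20)*32 = -5549 - (9 + 2*17)*32 = -5549 - (9 + 34)*32 = -5549 - 43*32 = -5549 - 1*1376 = -5549 - 1376 = -6925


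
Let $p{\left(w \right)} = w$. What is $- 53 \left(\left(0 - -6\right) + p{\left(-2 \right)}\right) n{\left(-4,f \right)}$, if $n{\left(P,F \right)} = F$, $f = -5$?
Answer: $1060$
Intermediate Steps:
$- 53 \left(\left(0 - -6\right) + p{\left(-2 \right)}\right) n{\left(-4,f \right)} = - 53 \left(\left(0 - -6\right) - 2\right) \left(-5\right) = - 53 \left(\left(0 + 6\right) - 2\right) \left(-5\right) = - 53 \left(6 - 2\right) \left(-5\right) = - 53 \cdot 4 \left(-5\right) = \left(-53\right) \left(-20\right) = 1060$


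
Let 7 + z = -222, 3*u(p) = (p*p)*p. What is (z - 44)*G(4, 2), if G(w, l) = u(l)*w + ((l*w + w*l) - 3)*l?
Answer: -10010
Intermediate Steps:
u(p) = p**3/3 (u(p) = ((p*p)*p)/3 = (p**2*p)/3 = p**3/3)
z = -229 (z = -7 - 222 = -229)
G(w, l) = l*(-3 + 2*l*w) + w*l**3/3 (G(w, l) = (l**3/3)*w + ((l*w + w*l) - 3)*l = w*l**3/3 + ((l*w + l*w) - 3)*l = w*l**3/3 + (2*l*w - 3)*l = w*l**3/3 + (-3 + 2*l*w)*l = w*l**3/3 + l*(-3 + 2*l*w) = l*(-3 + 2*l*w) + w*l**3/3)
(z - 44)*G(4, 2) = (-229 - 44)*((1/3)*2*(-9 + 4*2**2 + 6*2*4)) = -91*2*(-9 + 4*4 + 48) = -91*2*(-9 + 16 + 48) = -91*2*55 = -273*110/3 = -10010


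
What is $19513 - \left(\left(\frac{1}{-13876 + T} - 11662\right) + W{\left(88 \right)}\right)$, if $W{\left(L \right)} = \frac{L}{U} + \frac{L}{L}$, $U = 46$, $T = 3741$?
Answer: $\frac{7266369353}{233105} \approx 31172.0$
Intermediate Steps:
$W{\left(L \right)} = 1 + \frac{L}{46}$ ($W{\left(L \right)} = \frac{L}{46} + \frac{L}{L} = L \frac{1}{46} + 1 = \frac{L}{46} + 1 = 1 + \frac{L}{46}$)
$19513 - \left(\left(\frac{1}{-13876 + T} - 11662\right) + W{\left(88 \right)}\right) = 19513 - \left(\left(\frac{1}{-13876 + 3741} - 11662\right) + \left(1 + \frac{1}{46} \cdot 88\right)\right) = 19513 - \left(\left(\frac{1}{-10135} - 11662\right) + \left(1 + \frac{44}{23}\right)\right) = 19513 - \left(\left(- \frac{1}{10135} - 11662\right) + \frac{67}{23}\right) = 19513 - \left(- \frac{118194371}{10135} + \frac{67}{23}\right) = 19513 - - \frac{2717791488}{233105} = 19513 + \frac{2717791488}{233105} = \frac{7266369353}{233105}$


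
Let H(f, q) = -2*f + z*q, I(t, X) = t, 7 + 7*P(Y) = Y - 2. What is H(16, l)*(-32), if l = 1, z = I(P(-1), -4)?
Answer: 7488/7 ≈ 1069.7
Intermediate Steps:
P(Y) = -9/7 + Y/7 (P(Y) = -1 + (Y - 2)/7 = -1 + (-2 + Y)/7 = -1 + (-2/7 + Y/7) = -9/7 + Y/7)
z = -10/7 (z = -9/7 + (1/7)*(-1) = -9/7 - 1/7 = -10/7 ≈ -1.4286)
H(f, q) = -2*f - 10*q/7
H(16, l)*(-32) = (-2*16 - 10/7*1)*(-32) = (-32 - 10/7)*(-32) = -234/7*(-32) = 7488/7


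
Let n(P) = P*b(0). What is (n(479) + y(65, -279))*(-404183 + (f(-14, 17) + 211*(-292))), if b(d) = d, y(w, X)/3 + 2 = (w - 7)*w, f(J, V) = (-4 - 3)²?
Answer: -5264792784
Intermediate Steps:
f(J, V) = 49 (f(J, V) = (-7)² = 49)
y(w, X) = -6 + 3*w*(-7 + w) (y(w, X) = -6 + 3*((w - 7)*w) = -6 + 3*((-7 + w)*w) = -6 + 3*(w*(-7 + w)) = -6 + 3*w*(-7 + w))
n(P) = 0 (n(P) = P*0 = 0)
(n(479) + y(65, -279))*(-404183 + (f(-14, 17) + 211*(-292))) = (0 + (-6 - 21*65 + 3*65²))*(-404183 + (49 + 211*(-292))) = (0 + (-6 - 1365 + 3*4225))*(-404183 + (49 - 61612)) = (0 + (-6 - 1365 + 12675))*(-404183 - 61563) = (0 + 11304)*(-465746) = 11304*(-465746) = -5264792784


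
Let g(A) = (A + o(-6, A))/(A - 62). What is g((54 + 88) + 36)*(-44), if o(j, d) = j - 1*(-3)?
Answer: -1925/29 ≈ -66.379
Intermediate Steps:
o(j, d) = 3 + j (o(j, d) = j + 3 = 3 + j)
g(A) = (-3 + A)/(-62 + A) (g(A) = (A + (3 - 6))/(A - 62) = (A - 3)/(-62 + A) = (-3 + A)/(-62 + A))
g((54 + 88) + 36)*(-44) = ((-3 + ((54 + 88) + 36))/(-62 + ((54 + 88) + 36)))*(-44) = ((-3 + (142 + 36))/(-62 + (142 + 36)))*(-44) = ((-3 + 178)/(-62 + 178))*(-44) = (175/116)*(-44) = -1925/29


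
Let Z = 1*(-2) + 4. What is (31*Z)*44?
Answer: 2728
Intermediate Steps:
Z = 2 (Z = -2 + 4 = 2)
(31*Z)*44 = (31*2)*44 = 62*44 = 2728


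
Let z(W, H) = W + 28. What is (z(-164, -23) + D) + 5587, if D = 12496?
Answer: 17947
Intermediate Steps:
z(W, H) = 28 + W
(z(-164, -23) + D) + 5587 = ((28 - 164) + 12496) + 5587 = (-136 + 12496) + 5587 = 12360 + 5587 = 17947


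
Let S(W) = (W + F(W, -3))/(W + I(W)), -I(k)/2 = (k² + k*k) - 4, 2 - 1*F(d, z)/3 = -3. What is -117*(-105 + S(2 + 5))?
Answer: 2226159/181 ≈ 12299.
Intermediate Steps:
F(d, z) = 15 (F(d, z) = 6 - 3*(-3) = 6 + 9 = 15)
I(k) = 8 - 4*k² (I(k) = -2*((k² + k*k) - 4) = -2*((k² + k²) - 4) = -2*(2*k² - 4) = -2*(-4 + 2*k²) = 8 - 4*k²)
S(W) = (15 + W)/(8 + W - 4*W²) (S(W) = (W + 15)/(W + (8 - 4*W²)) = (15 + W)/(8 + W - 4*W²))
-117*(-105 + S(2 + 5)) = -117*(-105 + (15 + (2 + 5))/(8 + (2 + 5) - 4*(2 + 5)²)) = -117*(-105 + (15 + 7)/(8 + 7 - 4*7²)) = -117*(-105 + 22/(8 + 7 - 4*49)) = -117*(-105 + 22/(8 + 7 - 196)) = -117*(-105 + 22/(-181)) = -117*(-105 - 1/181*22) = -117*(-105 - 22/181) = -117*(-19027/181) = 2226159/181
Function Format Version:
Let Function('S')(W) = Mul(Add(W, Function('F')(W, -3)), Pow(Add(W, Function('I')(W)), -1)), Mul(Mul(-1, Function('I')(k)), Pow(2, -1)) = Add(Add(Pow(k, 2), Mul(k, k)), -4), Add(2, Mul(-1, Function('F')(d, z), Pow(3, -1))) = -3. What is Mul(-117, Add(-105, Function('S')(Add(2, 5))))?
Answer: Rational(2226159, 181) ≈ 12299.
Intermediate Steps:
Function('F')(d, z) = 15 (Function('F')(d, z) = Add(6, Mul(-3, -3)) = Add(6, 9) = 15)
Function('I')(k) = Add(8, Mul(-4, Pow(k, 2))) (Function('I')(k) = Mul(-2, Add(Add(Pow(k, 2), Mul(k, k)), -4)) = Mul(-2, Add(Add(Pow(k, 2), Pow(k, 2)), -4)) = Mul(-2, Add(Mul(2, Pow(k, 2)), -4)) = Mul(-2, Add(-4, Mul(2, Pow(k, 2)))) = Add(8, Mul(-4, Pow(k, 2))))
Function('S')(W) = Mul(Pow(Add(8, W, Mul(-4, Pow(W, 2))), -1), Add(15, W)) (Function('S')(W) = Mul(Add(W, 15), Pow(Add(W, Add(8, Mul(-4, Pow(W, 2)))), -1)) = Mul(Add(15, W), Pow(Add(8, W, Mul(-4, Pow(W, 2))), -1)) = Mul(Pow(Add(8, W, Mul(-4, Pow(W, 2))), -1), Add(15, W)))
Mul(-117, Add(-105, Function('S')(Add(2, 5)))) = Mul(-117, Add(-105, Mul(Pow(Add(8, Add(2, 5), Mul(-4, Pow(Add(2, 5), 2))), -1), Add(15, Add(2, 5))))) = Mul(-117, Add(-105, Mul(Pow(Add(8, 7, Mul(-4, Pow(7, 2))), -1), Add(15, 7)))) = Mul(-117, Add(-105, Mul(Pow(Add(8, 7, Mul(-4, 49)), -1), 22))) = Mul(-117, Add(-105, Mul(Pow(Add(8, 7, -196), -1), 22))) = Mul(-117, Add(-105, Mul(Pow(-181, -1), 22))) = Mul(-117, Add(-105, Mul(Rational(-1, 181), 22))) = Mul(-117, Add(-105, Rational(-22, 181))) = Mul(-117, Rational(-19027, 181)) = Rational(2226159, 181)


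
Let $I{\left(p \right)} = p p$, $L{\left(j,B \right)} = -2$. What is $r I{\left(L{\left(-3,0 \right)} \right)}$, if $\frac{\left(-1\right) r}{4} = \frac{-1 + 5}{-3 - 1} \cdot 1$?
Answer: $16$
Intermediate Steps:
$I{\left(p \right)} = p^{2}$
$r = 4$ ($r = - 4 \frac{-1 + 5}{-3 - 1} \cdot 1 = - 4 \frac{4}{-4} \cdot 1 = - 4 \cdot 4 \left(- \frac{1}{4}\right) 1 = - 4 \left(\left(-1\right) 1\right) = \left(-4\right) \left(-1\right) = 4$)
$r I{\left(L{\left(-3,0 \right)} \right)} = 4 \left(-2\right)^{2} = 4 \cdot 4 = 16$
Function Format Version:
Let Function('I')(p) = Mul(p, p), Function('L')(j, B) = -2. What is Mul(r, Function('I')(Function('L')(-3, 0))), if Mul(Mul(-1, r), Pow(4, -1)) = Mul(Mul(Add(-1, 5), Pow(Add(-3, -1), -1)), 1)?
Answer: 16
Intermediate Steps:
Function('I')(p) = Pow(p, 2)
r = 4 (r = Mul(-4, Mul(Mul(Add(-1, 5), Pow(Add(-3, -1), -1)), 1)) = Mul(-4, Mul(Mul(4, Pow(-4, -1)), 1)) = Mul(-4, Mul(Mul(4, Rational(-1, 4)), 1)) = Mul(-4, Mul(-1, 1)) = Mul(-4, -1) = 4)
Mul(r, Function('I')(Function('L')(-3, 0))) = Mul(4, Pow(-2, 2)) = Mul(4, 4) = 16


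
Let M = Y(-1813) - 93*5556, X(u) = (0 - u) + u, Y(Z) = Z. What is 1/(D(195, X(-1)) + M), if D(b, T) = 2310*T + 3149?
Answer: -1/515372 ≈ -1.9403e-6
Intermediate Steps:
X(u) = 0 (X(u) = -u + u = 0)
D(b, T) = 3149 + 2310*T
M = -518521 (M = -1813 - 93*5556 = -1813 - 516708 = -518521)
1/(D(195, X(-1)) + M) = 1/((3149 + 2310*0) - 518521) = 1/((3149 + 0) - 518521) = 1/(3149 - 518521) = 1/(-515372) = -1/515372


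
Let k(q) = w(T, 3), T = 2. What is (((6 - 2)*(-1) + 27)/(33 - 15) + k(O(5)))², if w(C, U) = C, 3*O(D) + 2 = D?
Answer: 3481/324 ≈ 10.744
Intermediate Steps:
O(D) = -⅔ + D/3
k(q) = 2
(((6 - 2)*(-1) + 27)/(33 - 15) + k(O(5)))² = (((6 - 2)*(-1) + 27)/(33 - 15) + 2)² = ((4*(-1) + 27)/18 + 2)² = ((-4 + 27)*(1/18) + 2)² = (23*(1/18) + 2)² = (23/18 + 2)² = (59/18)² = 3481/324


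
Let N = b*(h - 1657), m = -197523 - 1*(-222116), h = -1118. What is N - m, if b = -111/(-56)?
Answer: -1685233/56 ≈ -30093.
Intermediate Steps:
b = 111/56 (b = -111*(-1/56) = 111/56 ≈ 1.9821)
m = 24593 (m = -197523 + 222116 = 24593)
N = -308025/56 (N = 111*(-1118 - 1657)/56 = (111/56)*(-2775) = -308025/56 ≈ -5500.4)
N - m = -308025/56 - 1*24593 = -308025/56 - 24593 = -1685233/56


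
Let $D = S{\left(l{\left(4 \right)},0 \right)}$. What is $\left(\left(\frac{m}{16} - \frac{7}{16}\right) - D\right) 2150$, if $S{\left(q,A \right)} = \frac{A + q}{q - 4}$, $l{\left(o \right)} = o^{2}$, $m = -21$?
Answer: $- \frac{39775}{6} \approx -6629.2$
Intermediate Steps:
$S{\left(q,A \right)} = \frac{A + q}{-4 + q}$
$D = \frac{4}{3}$ ($D = \frac{0 + 4^{2}}{-4 + 4^{2}} = \frac{0 + 16}{-4 + 16} = \frac{1}{12} \cdot 16 = \frac{4}{3} \approx 1.3333$)
$\left(\left(\frac{m}{16} - \frac{7}{16}\right) - D\right) 2150 = \left(\left(- \frac{21}{16} - \frac{7}{16}\right) - \frac{4}{3}\right) 2150 = \left(- \frac{7}{4} - \frac{4}{3}\right) 2150 = \left(- \frac{37}{12}\right) 2150 = - \frac{39775}{6}$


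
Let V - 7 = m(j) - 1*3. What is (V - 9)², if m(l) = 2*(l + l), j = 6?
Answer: 361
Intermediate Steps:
m(l) = 4*l (m(l) = 2*(2*l) = 4*l)
V = 28 (V = 7 + (4*6 - 1*3) = 7 + (24 - 3) = 7 + 21 = 28)
(V - 9)² = (28 - 9)² = 19² = 361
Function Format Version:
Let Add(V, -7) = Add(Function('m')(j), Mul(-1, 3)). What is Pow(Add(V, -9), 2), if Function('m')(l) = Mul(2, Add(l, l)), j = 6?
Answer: 361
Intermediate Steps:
Function('m')(l) = Mul(4, l) (Function('m')(l) = Mul(2, Mul(2, l)) = Mul(4, l))
V = 28 (V = Add(7, Add(Mul(4, 6), Mul(-1, 3))) = Add(7, Add(24, -3)) = Add(7, 21) = 28)
Pow(Add(V, -9), 2) = Pow(Add(28, -9), 2) = Pow(19, 2) = 361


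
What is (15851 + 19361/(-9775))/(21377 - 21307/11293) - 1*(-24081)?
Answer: 1235277630095487/51295195225 ≈ 24082.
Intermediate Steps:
(15851 + 19361/(-9775))/(21377 - 21307/11293) - 1*(-24081) = (15851 + 19361*(-1/9775))/(21377 - 21307*1/11293) + 24081 = (15851 - 19361/9775)/(21377 - 21307/11293) + 24081 = 154924164/(9775*(241389154/11293)) + 24081 = (154924164/9775)*(11293/241389154) + 24081 = 38033882262/51295195225 + 24081 = 1235277630095487/51295195225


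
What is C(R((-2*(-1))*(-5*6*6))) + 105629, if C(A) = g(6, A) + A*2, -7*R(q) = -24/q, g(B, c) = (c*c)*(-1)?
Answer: 1164559514/11025 ≈ 1.0563e+5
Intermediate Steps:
g(B, c) = -c² (g(B, c) = c²*(-1) = -c²)
R(q) = 24/(7*q) (R(q) = -(-24)/(7*q) = 24/(7*q))
C(A) = -A² + 2*A (C(A) = -A² + A*2 = -A² + 2*A)
C(R((-2*(-1))*(-5*6*6))) + 105629 = (24/(7*(((-2*(-1))*(-5*6*6)))))*(2 - 24/(7*((-2*(-1))*(-5*6*6)))) + 105629 = (24/(7*((2*(-30*6)))))*(2 - 24/(7*(2*(-30*6)))) + 105629 = (24/(7*((2*(-180)))))*(2 - 24/(7*(2*(-180)))) + 105629 = ((24/7)/(-360))*(2 - 24/(7*(-360))) + 105629 = ((24/7)*(-1/360))*(2 - 24*(-1)/(7*360)) + 105629 = -(2 - 1*(-1/105))/105 + 105629 = -(2 + 1/105)/105 + 105629 = -1/105*211/105 + 105629 = -211/11025 + 105629 = 1164559514/11025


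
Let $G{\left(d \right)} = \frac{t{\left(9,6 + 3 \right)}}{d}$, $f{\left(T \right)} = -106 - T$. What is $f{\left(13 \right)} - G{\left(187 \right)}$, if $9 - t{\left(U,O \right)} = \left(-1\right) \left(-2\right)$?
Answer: $- \frac{22260}{187} \approx -119.04$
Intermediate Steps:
$t{\left(U,O \right)} = 7$ ($t{\left(U,O \right)} = 9 - \left(-1\right) \left(-2\right) = 9 - 2 = 7$)
$G{\left(d \right)} = \frac{7}{d}$
$f{\left(13 \right)} - G{\left(187 \right)} = \left(-106 - 13\right) - \frac{7}{187} = \left(-106 - 13\right) - 7 \cdot \frac{1}{187} = -119 - \frac{7}{187} = - \frac{22260}{187}$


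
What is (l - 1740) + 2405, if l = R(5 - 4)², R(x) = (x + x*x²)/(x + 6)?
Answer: 32589/49 ≈ 665.08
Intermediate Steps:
R(x) = (x + x³)/(6 + x)
l = 4/49 (l = (((5 - 4) + (5 - 4)³)/(6 + (5 - 4)))² = ((1 + 1³)/(6 + 1))² = ((1 + 1)/7)² = ((⅐)*2)² = (2/7)² = 4/49 ≈ 0.081633)
(l - 1740) + 2405 = (4/49 - 1740) + 2405 = -85256/49 + 2405 = 32589/49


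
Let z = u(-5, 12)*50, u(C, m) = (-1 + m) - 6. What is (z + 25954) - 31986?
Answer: -5782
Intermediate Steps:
u(C, m) = -7 + m
z = 250 (z = (-7 + 12)*50 = 5*50 = 250)
(z + 25954) - 31986 = (250 + 25954) - 31986 = 26204 - 31986 = -5782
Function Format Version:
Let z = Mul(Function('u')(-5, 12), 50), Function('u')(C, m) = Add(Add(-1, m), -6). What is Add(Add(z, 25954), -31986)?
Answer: -5782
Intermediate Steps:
Function('u')(C, m) = Add(-7, m)
z = 250 (z = Mul(Add(-7, 12), 50) = Mul(5, 50) = 250)
Add(Add(z, 25954), -31986) = Add(Add(250, 25954), -31986) = Add(26204, -31986) = -5782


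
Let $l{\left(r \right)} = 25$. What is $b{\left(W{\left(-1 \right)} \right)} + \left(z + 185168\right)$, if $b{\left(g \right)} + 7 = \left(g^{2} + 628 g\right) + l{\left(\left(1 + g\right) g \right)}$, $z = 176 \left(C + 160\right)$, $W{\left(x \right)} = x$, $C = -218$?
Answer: $174351$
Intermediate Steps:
$z = -10208$ ($z = 176 \left(-218 + 160\right) = 176 \left(-58\right) = -10208$)
$b{\left(g \right)} = 18 + g^{2} + 628 g$ ($b{\left(g \right)} = -7 + \left(\left(g^{2} + 628 g\right) + 25\right) = -7 + \left(25 + g^{2} + 628 g\right) = 18 + g^{2} + 628 g$)
$b{\left(W{\left(-1 \right)} \right)} + \left(z + 185168\right) = \left(18 + \left(-1\right)^{2} + 628 \left(-1\right)\right) + \left(-10208 + 185168\right) = \left(18 + 1 - 628\right) + 174960 = -609 + 174960 = 174351$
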